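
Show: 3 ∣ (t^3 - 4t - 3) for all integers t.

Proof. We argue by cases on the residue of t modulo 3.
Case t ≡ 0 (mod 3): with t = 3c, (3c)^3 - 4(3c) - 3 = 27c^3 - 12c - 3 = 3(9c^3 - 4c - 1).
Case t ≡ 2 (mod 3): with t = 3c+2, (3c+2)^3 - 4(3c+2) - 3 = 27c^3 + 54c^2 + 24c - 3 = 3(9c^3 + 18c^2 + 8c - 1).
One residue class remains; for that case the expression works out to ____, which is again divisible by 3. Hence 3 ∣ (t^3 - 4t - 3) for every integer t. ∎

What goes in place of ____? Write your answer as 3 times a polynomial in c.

3(9c^3 + 9c^2 - c - 2)

Only t ≡ 1 (mod 3) is unaccounted for. Put t = 3c+1:
(3c+1)^3 - 4(3c+1) - 3 expands to 27c^3 + 27c^2 - 3c - 6,
and factoring out 3 leaves 3(9c^3 + 9c^2 - c - 2).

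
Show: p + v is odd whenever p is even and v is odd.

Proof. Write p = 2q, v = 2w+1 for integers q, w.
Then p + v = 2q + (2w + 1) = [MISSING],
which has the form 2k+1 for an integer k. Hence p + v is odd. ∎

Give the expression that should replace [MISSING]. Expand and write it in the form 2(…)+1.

2q + (2w + 1) = 2q + 2w + 1
= 2(q + w) + 1.
Since q + w is an integer, the sum is of the form 2k+1 for an integer k.

2(q + w) + 1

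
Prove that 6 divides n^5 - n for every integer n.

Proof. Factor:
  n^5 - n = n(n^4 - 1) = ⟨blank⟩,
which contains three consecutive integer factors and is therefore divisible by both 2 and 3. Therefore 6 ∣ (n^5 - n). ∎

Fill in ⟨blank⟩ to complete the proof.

(n - 1)n(n + 1)(n^2 + 1)

n^4 - 1 = (n^2 - 1)(n^2 + 1), and n^2 - 1 = (n-1)(n+1).
So n(n^4 - 1) = (n - 1)n(n + 1)(n^2 + 1).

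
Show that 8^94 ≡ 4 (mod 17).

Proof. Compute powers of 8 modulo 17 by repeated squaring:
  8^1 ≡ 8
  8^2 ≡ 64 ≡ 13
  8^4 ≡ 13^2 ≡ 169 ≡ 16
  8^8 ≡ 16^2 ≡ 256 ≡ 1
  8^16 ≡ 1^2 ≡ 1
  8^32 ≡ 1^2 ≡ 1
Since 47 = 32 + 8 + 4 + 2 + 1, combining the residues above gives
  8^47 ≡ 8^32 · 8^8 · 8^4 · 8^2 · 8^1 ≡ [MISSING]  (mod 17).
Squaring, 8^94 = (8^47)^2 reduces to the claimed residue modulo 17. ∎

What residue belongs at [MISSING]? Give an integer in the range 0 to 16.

15

Multiply the listed residues: 1 · 1 · 16 · 13 · 8 = 1 → 16 → 208 → 1664.
Reducing modulo 17: 1664 = 97·17 + 15, so 8^47 ≡ 15.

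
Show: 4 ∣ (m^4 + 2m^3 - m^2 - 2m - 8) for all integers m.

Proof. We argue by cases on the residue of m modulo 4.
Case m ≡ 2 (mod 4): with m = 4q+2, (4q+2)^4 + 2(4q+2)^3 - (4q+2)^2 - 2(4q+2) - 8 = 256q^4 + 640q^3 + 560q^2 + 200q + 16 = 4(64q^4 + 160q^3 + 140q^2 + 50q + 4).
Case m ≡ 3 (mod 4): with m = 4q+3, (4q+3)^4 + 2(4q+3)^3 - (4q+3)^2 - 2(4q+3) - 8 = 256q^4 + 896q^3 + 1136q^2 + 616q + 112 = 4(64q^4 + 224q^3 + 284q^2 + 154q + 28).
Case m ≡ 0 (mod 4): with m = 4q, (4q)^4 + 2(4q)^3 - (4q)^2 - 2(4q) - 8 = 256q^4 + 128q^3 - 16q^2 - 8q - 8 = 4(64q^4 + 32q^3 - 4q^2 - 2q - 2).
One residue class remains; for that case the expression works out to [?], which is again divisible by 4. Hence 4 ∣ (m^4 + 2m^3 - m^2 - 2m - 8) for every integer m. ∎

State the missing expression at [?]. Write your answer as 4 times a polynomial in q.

The residues treated are {2, 3, 0}, so the missing case is m ≡ 1 (mod 4); write m = 4q+1.
Then (4q+1)^4 + 2(4q+1)^3 - (4q+1)^2 - 2(4q+1) - 8 = 256q^4 + 384q^3 + 176q^2 + 24q - 8 = 4(64q^4 + 96q^3 + 44q^2 + 6q - 2).

4(64q^4 + 96q^3 + 44q^2 + 6q - 2)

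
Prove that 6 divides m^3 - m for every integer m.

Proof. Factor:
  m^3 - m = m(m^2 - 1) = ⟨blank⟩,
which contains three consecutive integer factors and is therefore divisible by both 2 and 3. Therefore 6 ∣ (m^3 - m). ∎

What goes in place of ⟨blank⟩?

m(m^2 - 1) = m(m - 1)(m + 1) = (m - 1)m(m + 1).
These three factors are consecutive integers, so their product is divisible by 6.

(m - 1)m(m + 1)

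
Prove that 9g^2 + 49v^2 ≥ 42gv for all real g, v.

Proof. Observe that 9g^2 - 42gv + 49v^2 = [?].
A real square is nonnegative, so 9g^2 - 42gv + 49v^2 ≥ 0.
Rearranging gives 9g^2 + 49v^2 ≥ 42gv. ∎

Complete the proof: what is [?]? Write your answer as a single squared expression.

9g^2 - 42gv + 49v^2 is a perfect-square trinomial: the outer terms are (3g)^2 and (7v)^2, and the cross term is -2·3g·7v.
So 9g^2 - 42gv + 49v^2 = (3g - 7v)^2 ≥ 0.

(3g - 7v)^2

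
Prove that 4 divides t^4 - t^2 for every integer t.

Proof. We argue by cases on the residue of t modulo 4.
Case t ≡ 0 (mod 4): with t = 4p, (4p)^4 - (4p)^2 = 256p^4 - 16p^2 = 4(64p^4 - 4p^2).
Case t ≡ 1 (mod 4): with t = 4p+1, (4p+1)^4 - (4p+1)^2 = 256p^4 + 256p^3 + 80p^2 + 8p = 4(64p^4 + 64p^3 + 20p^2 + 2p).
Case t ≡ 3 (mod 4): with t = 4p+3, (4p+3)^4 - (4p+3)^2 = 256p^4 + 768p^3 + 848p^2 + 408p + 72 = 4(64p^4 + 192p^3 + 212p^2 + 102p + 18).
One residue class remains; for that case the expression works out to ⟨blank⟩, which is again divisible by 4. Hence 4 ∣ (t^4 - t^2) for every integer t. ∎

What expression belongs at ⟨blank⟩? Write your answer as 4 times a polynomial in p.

4(64p^4 + 128p^3 + 92p^2 + 28p + 3)

The residues treated are {0, 1, 3}, so the missing case is t ≡ 2 (mod 4); write t = 4p+2.
Then (4p+2)^4 - (4p+2)^2 = 256p^4 + 512p^3 + 368p^2 + 112p + 12 = 4(64p^4 + 128p^3 + 92p^2 + 28p + 3).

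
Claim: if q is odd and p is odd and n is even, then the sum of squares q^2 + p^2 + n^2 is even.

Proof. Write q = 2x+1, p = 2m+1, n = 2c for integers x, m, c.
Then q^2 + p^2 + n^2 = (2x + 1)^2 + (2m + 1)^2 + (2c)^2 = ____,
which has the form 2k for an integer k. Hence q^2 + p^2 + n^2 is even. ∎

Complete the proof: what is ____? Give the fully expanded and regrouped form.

2(2c^2 + 2m^2 + 2m + 2x^2 + 2x + 1)

(2x + 1)^2 + (2m + 1)^2 + (2c)^2 = 4c^2 + 4m^2 + 4m + 4x^2 + 4x + 2
= 2(2c^2 + 2m^2 + 2m + 2x^2 + 2x + 1).
Since 2c^2 + 2m^2 + 2m + 2x^2 + 2x + 1 is an integer, the sum of squares is of the form 2k for an integer k.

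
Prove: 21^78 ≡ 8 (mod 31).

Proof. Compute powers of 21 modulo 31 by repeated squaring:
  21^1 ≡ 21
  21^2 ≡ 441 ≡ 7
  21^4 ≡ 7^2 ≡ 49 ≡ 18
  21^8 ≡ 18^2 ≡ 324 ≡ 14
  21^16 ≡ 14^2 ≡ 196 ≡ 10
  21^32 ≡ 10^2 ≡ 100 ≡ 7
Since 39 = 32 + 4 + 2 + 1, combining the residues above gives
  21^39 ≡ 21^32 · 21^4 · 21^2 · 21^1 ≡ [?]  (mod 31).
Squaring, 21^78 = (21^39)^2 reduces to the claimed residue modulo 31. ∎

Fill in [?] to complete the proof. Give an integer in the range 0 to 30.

Multiply the listed residues: 7 · 18 · 7 · 21 = 126 → 882 → 18522.
Reducing modulo 31: 18522 = 597·31 + 15, so 21^39 ≡ 15.

15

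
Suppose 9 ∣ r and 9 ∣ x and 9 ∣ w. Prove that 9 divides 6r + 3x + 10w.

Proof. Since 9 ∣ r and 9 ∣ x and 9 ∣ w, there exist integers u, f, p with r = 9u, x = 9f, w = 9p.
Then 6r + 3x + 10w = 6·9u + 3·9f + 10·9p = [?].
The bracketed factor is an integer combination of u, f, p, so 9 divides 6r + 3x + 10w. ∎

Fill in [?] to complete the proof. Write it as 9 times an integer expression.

Each term has a factor of 9: 6·9u + 3·9f + 10·9p = 9·(3f + 10p + 6u).
Since 3f + 10p + 6u is an integer, 9 ∣ (6r + 3x + 10w).

9(3f + 10p + 6u)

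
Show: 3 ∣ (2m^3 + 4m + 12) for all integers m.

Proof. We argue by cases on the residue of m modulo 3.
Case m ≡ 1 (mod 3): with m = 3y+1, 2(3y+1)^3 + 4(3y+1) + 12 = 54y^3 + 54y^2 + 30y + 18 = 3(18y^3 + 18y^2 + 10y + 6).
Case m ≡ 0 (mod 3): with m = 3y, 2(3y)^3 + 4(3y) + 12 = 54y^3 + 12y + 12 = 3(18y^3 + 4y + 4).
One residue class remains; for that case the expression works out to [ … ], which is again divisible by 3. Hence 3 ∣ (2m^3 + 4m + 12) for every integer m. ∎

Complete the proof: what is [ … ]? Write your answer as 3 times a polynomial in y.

3(18y^3 + 36y^2 + 28y + 12)

Only m ≡ 2 (mod 3) is unaccounted for. Put m = 3y+2:
2(3y+2)^3 + 4(3y+2) + 12 expands to 54y^3 + 108y^2 + 84y + 36,
and factoring out 3 leaves 3(18y^3 + 36y^2 + 28y + 12).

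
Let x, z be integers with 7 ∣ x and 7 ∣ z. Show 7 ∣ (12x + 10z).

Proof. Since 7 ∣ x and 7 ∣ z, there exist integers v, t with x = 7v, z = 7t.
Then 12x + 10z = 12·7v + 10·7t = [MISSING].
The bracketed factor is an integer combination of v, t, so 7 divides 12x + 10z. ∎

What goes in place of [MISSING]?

Each term has a factor of 7: 12·7v + 10·7t = 7·(10t + 12v).
Since 10t + 12v is an integer, 7 ∣ (12x + 10z).

7(10t + 12v)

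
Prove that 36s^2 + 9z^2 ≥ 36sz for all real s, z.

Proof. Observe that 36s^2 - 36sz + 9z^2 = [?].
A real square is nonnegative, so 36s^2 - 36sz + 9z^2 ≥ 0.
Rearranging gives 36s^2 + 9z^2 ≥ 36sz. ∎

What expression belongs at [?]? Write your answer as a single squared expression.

(6s - 3z)^2

The leading and trailing coefficients are 6^2 and 3^2, and 36 = 2·6·3, so the trinomial is (6s - 3z)^2.
Hence 36s^2 - 36sz + 9z^2 ≥ 0.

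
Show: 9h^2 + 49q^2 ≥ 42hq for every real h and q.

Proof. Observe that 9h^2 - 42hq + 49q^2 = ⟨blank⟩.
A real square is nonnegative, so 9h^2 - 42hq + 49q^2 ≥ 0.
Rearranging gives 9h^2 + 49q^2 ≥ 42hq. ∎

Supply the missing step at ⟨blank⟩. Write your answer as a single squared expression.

(3h - 7q)^2

The leading and trailing coefficients are 3^2 and 7^2, and 42 = 2·3·7, so the trinomial is (3h - 7q)^2.
Hence 9h^2 - 42hq + 49q^2 ≥ 0.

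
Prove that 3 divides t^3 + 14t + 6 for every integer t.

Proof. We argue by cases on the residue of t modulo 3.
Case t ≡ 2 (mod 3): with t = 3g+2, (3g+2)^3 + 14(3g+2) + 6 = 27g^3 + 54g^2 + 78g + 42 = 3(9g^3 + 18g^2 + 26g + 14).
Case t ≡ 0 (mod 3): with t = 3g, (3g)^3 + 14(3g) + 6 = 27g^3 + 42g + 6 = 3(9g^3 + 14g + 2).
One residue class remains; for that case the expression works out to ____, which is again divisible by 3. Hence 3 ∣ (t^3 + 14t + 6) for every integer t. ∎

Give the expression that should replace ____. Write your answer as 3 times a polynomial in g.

Only t ≡ 1 (mod 3) is unaccounted for. Put t = 3g+1:
(3g+1)^3 + 14(3g+1) + 6 expands to 27g^3 + 27g^2 + 51g + 21,
and factoring out 3 leaves 3(9g^3 + 9g^2 + 17g + 7).

3(9g^3 + 9g^2 + 17g + 7)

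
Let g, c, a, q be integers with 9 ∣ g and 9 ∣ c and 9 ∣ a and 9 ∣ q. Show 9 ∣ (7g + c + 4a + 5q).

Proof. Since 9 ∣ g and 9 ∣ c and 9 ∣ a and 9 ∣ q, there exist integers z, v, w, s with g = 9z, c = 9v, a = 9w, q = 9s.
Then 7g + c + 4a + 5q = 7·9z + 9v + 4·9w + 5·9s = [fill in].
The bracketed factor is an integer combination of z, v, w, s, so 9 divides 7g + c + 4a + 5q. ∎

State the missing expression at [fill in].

9(5s + v + 4w + 7z)

Each term has a factor of 9: 7·9z + 9v + 4·9w + 5·9s = 9·(5s + v + 4w + 7z).
Since 5s + v + 4w + 7z is an integer, 9 ∣ (7g + c + 4a + 5q).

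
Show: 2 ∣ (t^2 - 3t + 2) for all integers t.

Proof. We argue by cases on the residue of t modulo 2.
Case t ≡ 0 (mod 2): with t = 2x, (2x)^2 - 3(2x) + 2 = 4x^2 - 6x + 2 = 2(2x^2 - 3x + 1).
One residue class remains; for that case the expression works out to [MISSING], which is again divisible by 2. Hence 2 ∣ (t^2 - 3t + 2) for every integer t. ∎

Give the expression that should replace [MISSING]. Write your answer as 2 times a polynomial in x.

The residues treated are {0}, so the missing case is t ≡ 1 (mod 2); write t = 2x+1.
Then (2x+1)^2 - 3(2x+1) + 2 = 4x^2 - 2x = 2(2x^2 - x).

2(2x^2 - x)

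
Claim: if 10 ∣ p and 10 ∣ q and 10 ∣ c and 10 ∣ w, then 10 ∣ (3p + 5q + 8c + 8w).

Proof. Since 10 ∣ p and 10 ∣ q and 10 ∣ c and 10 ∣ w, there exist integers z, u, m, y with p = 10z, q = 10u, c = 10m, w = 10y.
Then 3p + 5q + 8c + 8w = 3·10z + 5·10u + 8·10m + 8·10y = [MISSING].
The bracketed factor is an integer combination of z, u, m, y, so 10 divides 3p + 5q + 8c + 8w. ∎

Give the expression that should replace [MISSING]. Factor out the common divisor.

10(8m + 5u + 8y + 3z)

Pull the common 10 out of every term: 3·10z + 5·10u + 8·10m + 8·10y = 10(8m + 5u + 8y + 3z).
8m + 5u + 8y + 3z is an integer, which exhibits the divisibility.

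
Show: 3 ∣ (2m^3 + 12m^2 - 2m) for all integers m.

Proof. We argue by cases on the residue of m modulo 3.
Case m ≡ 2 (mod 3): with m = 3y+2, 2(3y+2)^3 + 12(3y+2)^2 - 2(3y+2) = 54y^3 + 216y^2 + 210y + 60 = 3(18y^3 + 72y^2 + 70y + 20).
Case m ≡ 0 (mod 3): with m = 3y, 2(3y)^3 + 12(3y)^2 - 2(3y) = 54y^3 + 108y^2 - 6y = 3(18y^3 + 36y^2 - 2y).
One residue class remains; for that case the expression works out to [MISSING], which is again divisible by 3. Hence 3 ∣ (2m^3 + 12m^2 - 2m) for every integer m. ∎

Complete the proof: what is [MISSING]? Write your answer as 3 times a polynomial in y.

The residues treated are {2, 0}, so the missing case is m ≡ 1 (mod 3); write m = 3y+1.
Then 2(3y+1)^3 + 12(3y+1)^2 - 2(3y+1) = 54y^3 + 162y^2 + 84y + 12 = 3(18y^3 + 54y^2 + 28y + 4).

3(18y^3 + 54y^2 + 28y + 4)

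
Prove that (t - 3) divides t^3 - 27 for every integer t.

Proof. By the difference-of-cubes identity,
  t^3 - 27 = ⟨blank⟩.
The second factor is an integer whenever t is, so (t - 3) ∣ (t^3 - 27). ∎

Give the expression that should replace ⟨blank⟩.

a^3 - b^3 = (a - b)(a^2 + ab + b^2). With a = t, b = 3:
t^3 - 27 = (t - 3)(t^2 + 3t + 9).

(t - 3)(t^2 + 3t + 9)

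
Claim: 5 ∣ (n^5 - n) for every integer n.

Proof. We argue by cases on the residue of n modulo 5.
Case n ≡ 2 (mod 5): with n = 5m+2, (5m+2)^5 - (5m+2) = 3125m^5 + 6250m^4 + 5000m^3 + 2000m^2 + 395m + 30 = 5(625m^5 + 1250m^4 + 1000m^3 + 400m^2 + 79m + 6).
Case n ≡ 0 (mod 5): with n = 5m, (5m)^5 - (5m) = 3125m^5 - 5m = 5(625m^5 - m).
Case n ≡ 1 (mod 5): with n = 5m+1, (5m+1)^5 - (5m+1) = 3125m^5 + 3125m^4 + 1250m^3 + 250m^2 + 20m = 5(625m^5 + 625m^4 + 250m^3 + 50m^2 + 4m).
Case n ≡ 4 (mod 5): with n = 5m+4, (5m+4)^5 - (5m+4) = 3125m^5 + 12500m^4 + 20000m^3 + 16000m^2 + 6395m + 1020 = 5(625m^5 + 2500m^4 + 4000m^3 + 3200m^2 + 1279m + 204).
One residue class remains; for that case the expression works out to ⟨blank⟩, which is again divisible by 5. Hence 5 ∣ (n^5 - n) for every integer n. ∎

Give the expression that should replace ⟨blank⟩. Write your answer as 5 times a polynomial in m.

5(625m^5 + 1875m^4 + 2250m^3 + 1350m^2 + 404m + 48)

The residues treated are {2, 0, 1, 4}, so the missing case is n ≡ 3 (mod 5); write n = 5m+3.
Then (5m+3)^5 - (5m+3) = 3125m^5 + 9375m^4 + 11250m^3 + 6750m^2 + 2020m + 240 = 5(625m^5 + 1875m^4 + 2250m^3 + 1350m^2 + 404m + 48).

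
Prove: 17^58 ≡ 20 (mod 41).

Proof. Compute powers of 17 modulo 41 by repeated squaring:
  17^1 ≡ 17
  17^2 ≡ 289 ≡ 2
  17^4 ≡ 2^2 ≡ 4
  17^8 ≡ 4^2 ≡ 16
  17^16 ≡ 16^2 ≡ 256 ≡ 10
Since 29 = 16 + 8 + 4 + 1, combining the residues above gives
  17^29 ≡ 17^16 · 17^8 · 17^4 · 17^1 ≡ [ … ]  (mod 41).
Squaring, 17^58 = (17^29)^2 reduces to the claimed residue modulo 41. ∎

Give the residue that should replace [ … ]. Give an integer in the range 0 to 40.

15

Multiply the listed residues: 10 · 16 · 4 · 17 = 160 → 640 → 10880.
Reducing modulo 41: 10880 = 265·41 + 15, so 17^29 ≡ 15.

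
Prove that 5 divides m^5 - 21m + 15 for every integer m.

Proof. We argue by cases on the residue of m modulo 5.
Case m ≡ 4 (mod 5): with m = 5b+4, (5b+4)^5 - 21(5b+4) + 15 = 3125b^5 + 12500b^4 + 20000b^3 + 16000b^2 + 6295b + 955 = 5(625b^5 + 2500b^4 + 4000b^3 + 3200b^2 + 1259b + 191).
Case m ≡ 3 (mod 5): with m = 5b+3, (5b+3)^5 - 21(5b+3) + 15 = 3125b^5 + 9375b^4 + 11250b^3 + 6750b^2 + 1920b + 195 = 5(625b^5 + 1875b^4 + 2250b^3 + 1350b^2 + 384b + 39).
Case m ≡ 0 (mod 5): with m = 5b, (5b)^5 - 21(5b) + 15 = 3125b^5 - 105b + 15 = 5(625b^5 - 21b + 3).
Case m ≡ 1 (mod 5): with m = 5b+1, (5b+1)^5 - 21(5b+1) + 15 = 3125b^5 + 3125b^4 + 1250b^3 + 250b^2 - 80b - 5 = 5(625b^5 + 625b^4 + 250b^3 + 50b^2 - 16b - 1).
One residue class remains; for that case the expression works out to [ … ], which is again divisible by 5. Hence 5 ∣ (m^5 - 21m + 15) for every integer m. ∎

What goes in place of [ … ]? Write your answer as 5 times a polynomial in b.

Only m ≡ 2 (mod 5) is unaccounted for. Put m = 5b+2:
(5b+2)^5 - 21(5b+2) + 15 expands to 3125b^5 + 6250b^4 + 5000b^3 + 2000b^2 + 295b + 5,
and factoring out 5 leaves 5(625b^5 + 1250b^4 + 1000b^3 + 400b^2 + 59b + 1).

5(625b^5 + 1250b^4 + 1000b^3 + 400b^2 + 59b + 1)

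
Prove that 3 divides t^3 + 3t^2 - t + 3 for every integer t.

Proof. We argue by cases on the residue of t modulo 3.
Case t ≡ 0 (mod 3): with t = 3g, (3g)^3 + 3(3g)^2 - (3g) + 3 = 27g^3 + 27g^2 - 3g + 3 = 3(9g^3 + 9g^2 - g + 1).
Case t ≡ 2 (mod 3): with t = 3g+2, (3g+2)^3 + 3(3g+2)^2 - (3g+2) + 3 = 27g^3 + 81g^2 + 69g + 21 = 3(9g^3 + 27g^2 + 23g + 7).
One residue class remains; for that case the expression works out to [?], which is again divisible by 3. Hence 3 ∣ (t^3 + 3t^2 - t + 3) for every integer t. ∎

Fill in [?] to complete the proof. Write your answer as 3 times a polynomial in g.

3(9g^3 + 18g^2 + 8g + 2)

The residues treated are {0, 2}, so the missing case is t ≡ 1 (mod 3); write t = 3g+1.
Then (3g+1)^3 + 3(3g+1)^2 - (3g+1) + 3 = 27g^3 + 54g^2 + 24g + 6 = 3(9g^3 + 18g^2 + 8g + 2).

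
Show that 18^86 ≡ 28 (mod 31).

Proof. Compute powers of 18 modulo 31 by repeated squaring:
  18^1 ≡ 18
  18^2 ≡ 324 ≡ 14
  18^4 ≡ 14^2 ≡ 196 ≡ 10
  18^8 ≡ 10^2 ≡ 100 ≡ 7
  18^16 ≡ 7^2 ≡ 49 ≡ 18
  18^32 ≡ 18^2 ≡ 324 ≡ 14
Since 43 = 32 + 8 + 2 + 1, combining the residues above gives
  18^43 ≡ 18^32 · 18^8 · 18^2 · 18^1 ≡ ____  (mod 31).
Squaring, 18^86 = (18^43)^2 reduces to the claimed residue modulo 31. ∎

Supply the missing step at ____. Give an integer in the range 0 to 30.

20

Multiply the listed residues: 14 · 7 · 14 · 18 = 98 → 1372 → 24696.
Reducing modulo 31: 24696 = 796·31 + 20, so 18^43 ≡ 20.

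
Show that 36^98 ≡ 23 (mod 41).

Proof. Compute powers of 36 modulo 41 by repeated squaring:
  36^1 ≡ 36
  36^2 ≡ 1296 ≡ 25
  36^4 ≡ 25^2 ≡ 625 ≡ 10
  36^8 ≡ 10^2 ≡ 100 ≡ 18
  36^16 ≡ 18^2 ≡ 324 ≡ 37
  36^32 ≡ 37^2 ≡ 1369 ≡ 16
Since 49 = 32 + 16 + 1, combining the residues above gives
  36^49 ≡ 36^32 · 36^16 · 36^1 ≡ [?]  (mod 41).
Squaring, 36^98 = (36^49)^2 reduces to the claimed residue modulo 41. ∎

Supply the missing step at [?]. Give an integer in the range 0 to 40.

33

Multiply the listed residues: 16 · 37 · 36 = 592 → 21312.
Reducing modulo 41: 21312 = 519·41 + 33, so 36^49 ≡ 33.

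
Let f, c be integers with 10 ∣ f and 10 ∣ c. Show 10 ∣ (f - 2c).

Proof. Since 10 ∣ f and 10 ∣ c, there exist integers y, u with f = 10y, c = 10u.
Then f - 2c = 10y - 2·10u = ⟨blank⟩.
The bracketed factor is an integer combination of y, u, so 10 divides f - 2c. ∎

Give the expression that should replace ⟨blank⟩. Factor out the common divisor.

Pull the common 10 out of every term: 10y - 2·10u = 10(-2u + y).
-2u + y is an integer, which exhibits the divisibility.

10(-2u + y)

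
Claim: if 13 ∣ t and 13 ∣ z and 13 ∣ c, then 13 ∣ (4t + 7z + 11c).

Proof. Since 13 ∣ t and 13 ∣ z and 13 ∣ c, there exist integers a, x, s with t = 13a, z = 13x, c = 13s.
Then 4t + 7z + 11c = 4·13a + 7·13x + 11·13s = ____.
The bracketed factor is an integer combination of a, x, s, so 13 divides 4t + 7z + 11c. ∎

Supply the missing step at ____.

13(4a + 11s + 7x)

Each term has a factor of 13: 4·13a + 7·13x + 11·13s = 13·(4a + 11s + 7x).
Since 4a + 11s + 7x is an integer, 13 ∣ (4t + 7z + 11c).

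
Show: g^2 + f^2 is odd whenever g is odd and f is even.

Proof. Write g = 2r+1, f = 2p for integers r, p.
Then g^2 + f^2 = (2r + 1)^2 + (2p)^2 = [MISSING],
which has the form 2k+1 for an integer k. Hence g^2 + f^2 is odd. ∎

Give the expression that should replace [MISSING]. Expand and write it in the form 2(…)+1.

2(2p^2 + 2r^2 + 2r) + 1

(2r + 1)^2 + (2p)^2 = 4p^2 + 4r^2 + 4r + 1
= 2(2p^2 + 2r^2 + 2r) + 1.
Since 2p^2 + 2r^2 + 2r is an integer, the sum of squares is of the form 2k+1 for an integer k.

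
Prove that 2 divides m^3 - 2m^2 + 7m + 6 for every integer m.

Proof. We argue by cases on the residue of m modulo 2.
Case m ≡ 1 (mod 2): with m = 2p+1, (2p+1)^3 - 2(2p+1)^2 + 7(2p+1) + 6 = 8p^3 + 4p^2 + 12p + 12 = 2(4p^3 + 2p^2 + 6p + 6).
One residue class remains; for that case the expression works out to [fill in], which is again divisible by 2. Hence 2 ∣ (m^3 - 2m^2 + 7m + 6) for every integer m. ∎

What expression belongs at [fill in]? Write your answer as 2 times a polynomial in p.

Only m ≡ 0 (mod 2) is unaccounted for. Put m = 2p:
(2p)^3 - 2(2p)^2 + 7(2p) + 6 expands to 8p^3 - 8p^2 + 14p + 6,
and factoring out 2 leaves 2(4p^3 - 4p^2 + 7p + 3).

2(4p^3 - 4p^2 + 7p + 3)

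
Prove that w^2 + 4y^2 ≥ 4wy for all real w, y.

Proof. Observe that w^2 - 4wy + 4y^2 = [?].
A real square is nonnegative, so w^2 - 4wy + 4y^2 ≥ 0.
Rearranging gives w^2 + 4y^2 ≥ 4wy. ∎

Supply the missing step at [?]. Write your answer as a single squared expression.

(w - 2y)^2

w^2 - 4wy + 4y^2 is a perfect-square trinomial: the outer terms are (w)^2 and (2y)^2, and the cross term is -2·w·2y.
So w^2 - 4wy + 4y^2 = (w - 2y)^2 ≥ 0.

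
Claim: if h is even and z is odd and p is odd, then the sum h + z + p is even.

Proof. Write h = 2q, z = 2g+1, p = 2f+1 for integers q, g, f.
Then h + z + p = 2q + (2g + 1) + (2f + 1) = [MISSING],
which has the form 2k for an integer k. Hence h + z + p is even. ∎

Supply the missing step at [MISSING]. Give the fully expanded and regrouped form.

2(f + g + q + 1)

2q + (2g + 1) + (2f + 1) = 2f + 2g + 2q + 2
= 2(f + g + q + 1).
Since f + g + q + 1 is an integer, the sum is of the form 2k for an integer k.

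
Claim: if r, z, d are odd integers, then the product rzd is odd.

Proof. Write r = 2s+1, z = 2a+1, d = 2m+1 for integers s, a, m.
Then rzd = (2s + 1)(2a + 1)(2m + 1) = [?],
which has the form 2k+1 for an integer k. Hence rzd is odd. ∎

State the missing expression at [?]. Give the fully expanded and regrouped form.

2(4ams + 2am + 2as + a + 2ms + m + s) + 1

Expanding: (2s + 1)(2a + 1)(2m + 1) = 8ams + 4am + 4as + 2a + 4ms + 2m + 2s + 1.
Every term except the constant is even, so this is 2(4ams + 2am + 2as + a + 2ms + m + s) + 1,
and 4ams + 2am + 2as + a + 2ms + m + s ∈ ℤ gives the required form.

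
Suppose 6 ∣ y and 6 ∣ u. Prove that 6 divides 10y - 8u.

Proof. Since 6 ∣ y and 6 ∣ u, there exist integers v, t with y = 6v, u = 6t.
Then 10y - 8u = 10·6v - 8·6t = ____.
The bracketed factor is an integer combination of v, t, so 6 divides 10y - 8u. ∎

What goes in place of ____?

Pull the common 6 out of every term: 10·6v - 8·6t = 6(-8t + 10v).
-8t + 10v is an integer, which exhibits the divisibility.

6(-8t + 10v)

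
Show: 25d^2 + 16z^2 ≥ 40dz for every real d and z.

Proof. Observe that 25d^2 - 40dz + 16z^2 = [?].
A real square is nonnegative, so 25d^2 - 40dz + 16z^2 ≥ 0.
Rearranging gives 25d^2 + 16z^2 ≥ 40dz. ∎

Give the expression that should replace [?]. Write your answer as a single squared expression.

25d^2 - 40dz + 16z^2 is a perfect-square trinomial: the outer terms are (5d)^2 and (4z)^2, and the cross term is -2·5d·4z.
So 25d^2 - 40dz + 16z^2 = (5d - 4z)^2 ≥ 0.

(5d - 4z)^2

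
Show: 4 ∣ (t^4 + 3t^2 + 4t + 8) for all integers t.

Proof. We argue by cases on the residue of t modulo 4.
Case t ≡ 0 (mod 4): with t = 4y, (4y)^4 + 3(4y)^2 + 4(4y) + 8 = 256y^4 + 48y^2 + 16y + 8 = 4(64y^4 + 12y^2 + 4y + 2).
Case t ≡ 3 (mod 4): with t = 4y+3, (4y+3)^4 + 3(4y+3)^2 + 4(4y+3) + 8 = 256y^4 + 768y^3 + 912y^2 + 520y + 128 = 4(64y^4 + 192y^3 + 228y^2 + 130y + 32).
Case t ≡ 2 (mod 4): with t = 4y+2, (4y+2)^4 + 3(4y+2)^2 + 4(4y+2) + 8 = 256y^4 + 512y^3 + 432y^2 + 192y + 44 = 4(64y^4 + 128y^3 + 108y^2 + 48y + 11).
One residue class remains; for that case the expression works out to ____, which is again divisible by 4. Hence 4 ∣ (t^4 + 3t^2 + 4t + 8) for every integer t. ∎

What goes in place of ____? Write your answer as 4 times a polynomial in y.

4(64y^4 + 64y^3 + 36y^2 + 14y + 4)

Only t ≡ 1 (mod 4) is unaccounted for. Put t = 4y+1:
(4y+1)^4 + 3(4y+1)^2 + 4(4y+1) + 8 expands to 256y^4 + 256y^3 + 144y^2 + 56y + 16,
and factoring out 4 leaves 4(64y^4 + 64y^3 + 36y^2 + 14y + 4).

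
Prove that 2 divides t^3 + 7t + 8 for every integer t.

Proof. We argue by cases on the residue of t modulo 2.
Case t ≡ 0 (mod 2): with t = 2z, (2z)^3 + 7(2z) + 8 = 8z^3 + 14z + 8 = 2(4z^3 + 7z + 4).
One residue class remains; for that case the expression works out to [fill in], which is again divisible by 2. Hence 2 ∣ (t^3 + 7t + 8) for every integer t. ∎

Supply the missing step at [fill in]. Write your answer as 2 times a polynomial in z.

2(4z^3 + 6z^2 + 10z + 8)

The residues treated are {0}, so the missing case is t ≡ 1 (mod 2); write t = 2z+1.
Then (2z+1)^3 + 7(2z+1) + 8 = 8z^3 + 12z^2 + 20z + 16 = 2(4z^3 + 6z^2 + 10z + 8).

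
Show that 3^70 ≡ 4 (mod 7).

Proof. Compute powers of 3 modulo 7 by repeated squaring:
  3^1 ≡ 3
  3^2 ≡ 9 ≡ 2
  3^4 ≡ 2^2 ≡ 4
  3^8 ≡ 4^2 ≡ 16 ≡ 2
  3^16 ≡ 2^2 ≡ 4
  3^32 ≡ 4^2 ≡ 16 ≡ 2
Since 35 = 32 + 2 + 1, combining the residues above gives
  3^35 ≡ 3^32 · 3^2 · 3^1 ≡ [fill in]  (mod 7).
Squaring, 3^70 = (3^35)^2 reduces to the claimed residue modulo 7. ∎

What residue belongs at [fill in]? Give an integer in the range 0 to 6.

5

Multiply the listed residues: 2 · 2 · 3 = 4 → 12.
Reducing modulo 7: 12 = 1·7 + 5, so 3^35 ≡ 5.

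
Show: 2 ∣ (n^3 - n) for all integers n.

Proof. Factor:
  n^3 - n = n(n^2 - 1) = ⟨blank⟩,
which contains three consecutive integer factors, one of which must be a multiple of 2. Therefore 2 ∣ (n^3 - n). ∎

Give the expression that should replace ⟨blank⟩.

n(n^2 - 1) = n(n - 1)(n + 1) = (n - 1)n(n + 1).
These three factors are consecutive integers, so their product is divisible by 2.

(n - 1)n(n + 1)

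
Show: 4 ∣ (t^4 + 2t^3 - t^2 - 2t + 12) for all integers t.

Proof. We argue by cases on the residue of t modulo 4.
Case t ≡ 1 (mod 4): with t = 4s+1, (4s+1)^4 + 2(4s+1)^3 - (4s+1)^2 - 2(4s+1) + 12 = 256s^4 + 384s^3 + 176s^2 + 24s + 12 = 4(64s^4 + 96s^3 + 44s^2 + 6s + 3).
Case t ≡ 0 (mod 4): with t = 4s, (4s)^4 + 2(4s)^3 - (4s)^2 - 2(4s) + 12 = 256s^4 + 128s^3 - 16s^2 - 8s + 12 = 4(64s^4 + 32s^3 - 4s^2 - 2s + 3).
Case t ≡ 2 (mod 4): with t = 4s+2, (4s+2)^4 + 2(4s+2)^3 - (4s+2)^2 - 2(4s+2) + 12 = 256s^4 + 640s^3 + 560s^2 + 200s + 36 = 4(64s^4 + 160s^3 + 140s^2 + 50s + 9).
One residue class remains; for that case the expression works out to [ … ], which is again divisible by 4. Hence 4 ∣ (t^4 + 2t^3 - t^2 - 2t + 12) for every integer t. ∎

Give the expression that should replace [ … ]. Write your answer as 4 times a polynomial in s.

Only t ≡ 3 (mod 4) is unaccounted for. Put t = 4s+3:
(4s+3)^4 + 2(4s+3)^3 - (4s+3)^2 - 2(4s+3) + 12 expands to 256s^4 + 896s^3 + 1136s^2 + 616s + 132,
and factoring out 4 leaves 4(64s^4 + 224s^3 + 284s^2 + 154s + 33).

4(64s^4 + 224s^3 + 284s^2 + 154s + 33)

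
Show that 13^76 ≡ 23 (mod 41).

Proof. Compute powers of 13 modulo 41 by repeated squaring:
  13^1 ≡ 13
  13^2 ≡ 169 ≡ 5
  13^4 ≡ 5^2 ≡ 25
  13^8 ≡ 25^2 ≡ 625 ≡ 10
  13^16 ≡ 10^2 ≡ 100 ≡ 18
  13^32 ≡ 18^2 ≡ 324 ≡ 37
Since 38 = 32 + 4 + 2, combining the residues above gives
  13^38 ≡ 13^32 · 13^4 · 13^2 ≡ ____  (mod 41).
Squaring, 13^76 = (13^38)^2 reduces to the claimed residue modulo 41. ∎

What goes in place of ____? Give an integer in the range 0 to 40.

13^32 · 13^4 · 13^2 ≡ 37 · 25 · 5 = 4625.
4625 mod 41 = 33, so 13^38 ≡ 33 (mod 41).

33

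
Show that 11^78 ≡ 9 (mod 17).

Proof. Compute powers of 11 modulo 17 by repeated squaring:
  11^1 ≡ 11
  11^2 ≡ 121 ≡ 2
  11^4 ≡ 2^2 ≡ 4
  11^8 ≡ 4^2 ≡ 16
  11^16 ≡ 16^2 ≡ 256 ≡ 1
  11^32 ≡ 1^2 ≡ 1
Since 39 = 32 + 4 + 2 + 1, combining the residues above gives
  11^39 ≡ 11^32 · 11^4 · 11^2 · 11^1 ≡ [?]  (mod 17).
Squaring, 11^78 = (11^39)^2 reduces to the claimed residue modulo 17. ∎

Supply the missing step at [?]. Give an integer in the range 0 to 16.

11^32 · 11^4 · 11^2 · 11^1 ≡ 1 · 4 · 2 · 11 = 88.
88 mod 17 = 3, so 11^39 ≡ 3 (mod 17).

3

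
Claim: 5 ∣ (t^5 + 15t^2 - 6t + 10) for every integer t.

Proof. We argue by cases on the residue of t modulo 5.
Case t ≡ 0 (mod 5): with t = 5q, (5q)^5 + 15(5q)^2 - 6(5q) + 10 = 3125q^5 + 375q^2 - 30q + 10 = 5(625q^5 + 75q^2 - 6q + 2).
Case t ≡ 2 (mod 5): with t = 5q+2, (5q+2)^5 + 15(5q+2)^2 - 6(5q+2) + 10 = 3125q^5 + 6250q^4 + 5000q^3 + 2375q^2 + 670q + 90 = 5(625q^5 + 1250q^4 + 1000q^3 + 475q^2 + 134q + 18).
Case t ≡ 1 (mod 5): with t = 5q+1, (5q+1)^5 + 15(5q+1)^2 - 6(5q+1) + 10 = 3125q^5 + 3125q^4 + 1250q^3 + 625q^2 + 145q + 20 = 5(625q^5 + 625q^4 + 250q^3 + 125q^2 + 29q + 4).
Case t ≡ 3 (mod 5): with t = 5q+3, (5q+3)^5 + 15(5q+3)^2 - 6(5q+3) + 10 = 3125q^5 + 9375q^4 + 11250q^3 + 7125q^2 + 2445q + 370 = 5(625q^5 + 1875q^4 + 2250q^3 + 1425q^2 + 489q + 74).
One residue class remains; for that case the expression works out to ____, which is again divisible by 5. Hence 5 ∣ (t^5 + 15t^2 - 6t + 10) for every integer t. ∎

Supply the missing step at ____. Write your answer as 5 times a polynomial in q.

5(625q^5 + 2500q^4 + 4000q^3 + 3275q^2 + 1394q + 250)

The residues treated are {0, 2, 1, 3}, so the missing case is t ≡ 4 (mod 5); write t = 5q+4.
Then (5q+4)^5 + 15(5q+4)^2 - 6(5q+4) + 10 = 3125q^5 + 12500q^4 + 20000q^3 + 16375q^2 + 6970q + 1250 = 5(625q^5 + 2500q^4 + 4000q^3 + 3275q^2 + 1394q + 250).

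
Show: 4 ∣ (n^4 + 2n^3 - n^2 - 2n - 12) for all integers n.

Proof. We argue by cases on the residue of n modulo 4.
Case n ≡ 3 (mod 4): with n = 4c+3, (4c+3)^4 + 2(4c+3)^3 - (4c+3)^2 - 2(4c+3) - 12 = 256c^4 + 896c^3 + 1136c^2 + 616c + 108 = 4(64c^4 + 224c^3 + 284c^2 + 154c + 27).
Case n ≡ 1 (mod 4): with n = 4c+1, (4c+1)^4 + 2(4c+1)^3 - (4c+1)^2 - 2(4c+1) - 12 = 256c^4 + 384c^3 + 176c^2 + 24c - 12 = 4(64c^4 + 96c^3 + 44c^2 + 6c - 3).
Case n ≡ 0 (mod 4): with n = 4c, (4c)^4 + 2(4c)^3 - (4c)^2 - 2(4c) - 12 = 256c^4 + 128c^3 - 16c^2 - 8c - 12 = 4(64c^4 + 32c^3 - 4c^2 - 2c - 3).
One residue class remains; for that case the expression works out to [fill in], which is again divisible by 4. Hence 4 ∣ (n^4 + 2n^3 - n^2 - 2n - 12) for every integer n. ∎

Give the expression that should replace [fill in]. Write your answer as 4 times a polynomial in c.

4(64c^4 + 160c^3 + 140c^2 + 50c + 3)

The residues treated are {3, 1, 0}, so the missing case is n ≡ 2 (mod 4); write n = 4c+2.
Then (4c+2)^4 + 2(4c+2)^3 - (4c+2)^2 - 2(4c+2) - 12 = 256c^4 + 640c^3 + 560c^2 + 200c + 12 = 4(64c^4 + 160c^3 + 140c^2 + 50c + 3).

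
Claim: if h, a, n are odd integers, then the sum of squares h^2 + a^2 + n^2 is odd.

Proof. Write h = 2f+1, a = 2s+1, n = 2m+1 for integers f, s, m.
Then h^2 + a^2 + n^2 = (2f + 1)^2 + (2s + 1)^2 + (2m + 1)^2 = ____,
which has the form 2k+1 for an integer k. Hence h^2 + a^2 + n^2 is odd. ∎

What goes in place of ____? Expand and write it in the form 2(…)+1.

2(2f^2 + 2f + 2m^2 + 2m + 2s^2 + 2s + 1) + 1

Expanding: (2f + 1)^2 + (2s + 1)^2 + (2m + 1)^2 = 4f^2 + 4f + 4m^2 + 4m + 4s^2 + 4s + 3.
Every term except the constant is even, so this is 2(2f^2 + 2f + 2m^2 + 2m + 2s^2 + 2s + 1) + 1,
and 2f^2 + 2f + 2m^2 + 2m + 2s^2 + 2s + 1 ∈ ℤ gives the required form.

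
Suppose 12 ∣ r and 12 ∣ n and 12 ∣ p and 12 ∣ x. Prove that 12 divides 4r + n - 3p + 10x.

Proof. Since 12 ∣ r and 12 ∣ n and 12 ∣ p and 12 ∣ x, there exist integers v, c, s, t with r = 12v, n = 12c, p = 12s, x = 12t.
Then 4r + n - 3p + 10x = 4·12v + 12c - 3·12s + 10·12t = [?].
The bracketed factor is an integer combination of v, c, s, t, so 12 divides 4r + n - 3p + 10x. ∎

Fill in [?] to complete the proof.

Pull the common 12 out of every term: 4·12v + 12c - 3·12s + 10·12t = 12(c - 3s + 10t + 4v).
c - 3s + 10t + 4v is an integer, which exhibits the divisibility.

12(c - 3s + 10t + 4v)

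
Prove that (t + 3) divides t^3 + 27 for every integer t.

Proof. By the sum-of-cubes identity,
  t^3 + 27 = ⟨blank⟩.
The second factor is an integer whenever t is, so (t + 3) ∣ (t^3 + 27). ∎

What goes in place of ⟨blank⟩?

(t + 3)(t^2 - 3t + 9)

a^3 + b^3 = (a + b)(a^2 - ab + b^2). With a = t, b = 3:
t^3 + 27 = (t + 3)(t^2 - 3t + 9).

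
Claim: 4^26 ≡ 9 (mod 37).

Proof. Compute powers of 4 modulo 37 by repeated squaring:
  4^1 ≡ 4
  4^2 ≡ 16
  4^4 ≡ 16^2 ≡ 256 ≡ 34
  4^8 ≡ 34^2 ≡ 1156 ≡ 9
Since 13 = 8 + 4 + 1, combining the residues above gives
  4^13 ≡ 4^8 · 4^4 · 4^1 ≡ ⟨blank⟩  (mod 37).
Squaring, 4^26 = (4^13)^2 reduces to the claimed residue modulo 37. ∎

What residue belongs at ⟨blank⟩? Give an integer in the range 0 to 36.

3

Multiply the listed residues: 9 · 34 · 4 = 306 → 1224.
Reducing modulo 37: 1224 = 33·37 + 3, so 4^13 ≡ 3.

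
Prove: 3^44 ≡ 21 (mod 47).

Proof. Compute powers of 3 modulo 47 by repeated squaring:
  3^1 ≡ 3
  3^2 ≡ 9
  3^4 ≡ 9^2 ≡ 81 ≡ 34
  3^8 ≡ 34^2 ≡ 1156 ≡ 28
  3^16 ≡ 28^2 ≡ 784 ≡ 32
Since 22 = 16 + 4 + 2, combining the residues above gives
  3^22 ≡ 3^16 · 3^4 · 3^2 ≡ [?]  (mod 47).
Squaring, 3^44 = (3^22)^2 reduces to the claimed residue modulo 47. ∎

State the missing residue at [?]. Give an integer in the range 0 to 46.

3^16 · 3^4 · 3^2 ≡ 32 · 34 · 9 = 9792.
9792 mod 47 = 16, so 3^22 ≡ 16 (mod 47).

16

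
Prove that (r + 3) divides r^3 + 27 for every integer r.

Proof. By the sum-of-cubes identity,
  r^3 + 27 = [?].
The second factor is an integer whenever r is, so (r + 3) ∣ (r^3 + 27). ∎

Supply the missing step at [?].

a^3 + b^3 = (a + b)(a^2 - ab + b^2). With a = r, b = 3:
r^3 + 27 = (r + 3)(r^2 - 3r + 9).

(r + 3)(r^2 - 3r + 9)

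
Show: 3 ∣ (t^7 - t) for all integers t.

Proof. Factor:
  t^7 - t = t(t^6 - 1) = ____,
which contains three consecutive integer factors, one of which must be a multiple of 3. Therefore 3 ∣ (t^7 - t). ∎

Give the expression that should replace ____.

t^6 - 1 = (t^2 - 1)(t^4 + t^2 + 1), and t^2 - 1 = (t-1)(t+1).
So t(t^6 - 1) = (t - 1)t(t + 1)(t^4 + t^2 + 1).

(t - 1)t(t + 1)(t^4 + t^2 + 1)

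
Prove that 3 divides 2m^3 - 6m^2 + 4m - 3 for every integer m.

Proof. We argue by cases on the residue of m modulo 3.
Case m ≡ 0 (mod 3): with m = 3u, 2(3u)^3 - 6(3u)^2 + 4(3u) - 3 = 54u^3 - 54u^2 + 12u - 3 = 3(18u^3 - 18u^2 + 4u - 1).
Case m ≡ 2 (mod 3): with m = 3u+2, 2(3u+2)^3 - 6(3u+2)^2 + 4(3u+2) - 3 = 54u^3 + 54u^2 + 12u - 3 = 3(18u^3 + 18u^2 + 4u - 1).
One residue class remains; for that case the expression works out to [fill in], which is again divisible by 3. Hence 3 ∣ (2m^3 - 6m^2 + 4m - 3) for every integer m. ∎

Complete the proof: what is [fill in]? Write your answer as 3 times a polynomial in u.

3(18u^3 - 2u - 1)

The residues treated are {0, 2}, so the missing case is m ≡ 1 (mod 3); write m = 3u+1.
Then 2(3u+1)^3 - 6(3u+1)^2 + 4(3u+1) - 3 = 54u^3 - 6u - 3 = 3(18u^3 - 2u - 1).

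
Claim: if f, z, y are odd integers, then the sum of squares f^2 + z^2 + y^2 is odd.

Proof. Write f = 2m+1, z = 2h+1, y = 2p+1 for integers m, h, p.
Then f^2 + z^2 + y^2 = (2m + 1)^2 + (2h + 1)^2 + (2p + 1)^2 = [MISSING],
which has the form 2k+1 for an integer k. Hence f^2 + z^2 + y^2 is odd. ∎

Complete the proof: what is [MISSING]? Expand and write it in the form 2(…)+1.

Expanding: (2m + 1)^2 + (2h + 1)^2 + (2p + 1)^2 = 4h^2 + 4h + 4m^2 + 4m + 4p^2 + 4p + 3.
Every term except the constant is even, so this is 2(2h^2 + 2h + 2m^2 + 2m + 2p^2 + 2p + 1) + 1,
and 2h^2 + 2h + 2m^2 + 2m + 2p^2 + 2p + 1 ∈ ℤ gives the required form.

2(2h^2 + 2h + 2m^2 + 2m + 2p^2 + 2p + 1) + 1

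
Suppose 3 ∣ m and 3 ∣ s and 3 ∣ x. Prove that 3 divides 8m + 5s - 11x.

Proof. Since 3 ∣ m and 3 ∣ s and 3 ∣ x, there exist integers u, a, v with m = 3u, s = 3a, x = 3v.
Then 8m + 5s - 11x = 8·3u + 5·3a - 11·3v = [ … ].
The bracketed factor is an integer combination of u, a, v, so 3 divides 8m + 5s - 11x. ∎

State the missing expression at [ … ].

3(5a + 8u - 11v)

Each term has a factor of 3: 8·3u + 5·3a - 11·3v = 3·(5a + 8u - 11v).
Since 5a + 8u - 11v is an integer, 3 ∣ (8m + 5s - 11x).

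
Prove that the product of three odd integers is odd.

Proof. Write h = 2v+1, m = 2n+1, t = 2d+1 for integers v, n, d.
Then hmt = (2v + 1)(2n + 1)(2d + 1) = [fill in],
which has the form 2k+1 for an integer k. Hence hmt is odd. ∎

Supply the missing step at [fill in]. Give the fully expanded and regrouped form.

Expanding: (2v + 1)(2n + 1)(2d + 1) = 8dnv + 4dn + 4dv + 2d + 4nv + 2n + 2v + 1.
Every term except the constant is even, so this is 2(4dnv + 2dn + 2dv + d + 2nv + n + v) + 1,
and 4dnv + 2dn + 2dv + d + 2nv + n + v ∈ ℤ gives the required form.

2(4dnv + 2dn + 2dv + d + 2nv + n + v) + 1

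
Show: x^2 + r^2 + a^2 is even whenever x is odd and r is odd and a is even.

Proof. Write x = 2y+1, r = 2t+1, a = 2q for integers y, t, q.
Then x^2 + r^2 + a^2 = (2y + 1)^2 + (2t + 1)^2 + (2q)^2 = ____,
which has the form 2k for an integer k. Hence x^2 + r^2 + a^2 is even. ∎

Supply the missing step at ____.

2(2q^2 + 2t^2 + 2t + 2y^2 + 2y + 1)

(2y + 1)^2 + (2t + 1)^2 + (2q)^2 = 4q^2 + 4t^2 + 4t + 4y^2 + 4y + 2
= 2(2q^2 + 2t^2 + 2t + 2y^2 + 2y + 1).
Since 2q^2 + 2t^2 + 2t + 2y^2 + 2y + 1 is an integer, the sum of squares is of the form 2k for an integer k.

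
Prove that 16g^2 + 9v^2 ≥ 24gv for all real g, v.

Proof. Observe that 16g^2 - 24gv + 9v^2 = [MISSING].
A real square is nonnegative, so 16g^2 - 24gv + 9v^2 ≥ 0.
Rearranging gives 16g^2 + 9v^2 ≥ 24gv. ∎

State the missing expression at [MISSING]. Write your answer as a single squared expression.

The leading and trailing coefficients are 4^2 and 3^2, and 24 = 2·4·3, so the trinomial is (4g - 3v)^2.
Hence 16g^2 - 24gv + 9v^2 ≥ 0.

(4g - 3v)^2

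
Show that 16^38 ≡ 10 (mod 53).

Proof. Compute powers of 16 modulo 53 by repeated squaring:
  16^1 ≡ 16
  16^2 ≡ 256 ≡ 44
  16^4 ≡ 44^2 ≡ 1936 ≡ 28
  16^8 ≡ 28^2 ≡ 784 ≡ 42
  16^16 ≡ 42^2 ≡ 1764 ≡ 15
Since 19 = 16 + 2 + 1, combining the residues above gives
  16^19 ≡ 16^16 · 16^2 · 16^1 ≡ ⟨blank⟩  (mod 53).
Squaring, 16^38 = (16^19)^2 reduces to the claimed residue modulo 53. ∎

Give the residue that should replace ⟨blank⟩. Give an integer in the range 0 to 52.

16^16 · 16^2 · 16^1 ≡ 15 · 44 · 16 = 10560.
10560 mod 53 = 13, so 16^19 ≡ 13 (mod 53).

13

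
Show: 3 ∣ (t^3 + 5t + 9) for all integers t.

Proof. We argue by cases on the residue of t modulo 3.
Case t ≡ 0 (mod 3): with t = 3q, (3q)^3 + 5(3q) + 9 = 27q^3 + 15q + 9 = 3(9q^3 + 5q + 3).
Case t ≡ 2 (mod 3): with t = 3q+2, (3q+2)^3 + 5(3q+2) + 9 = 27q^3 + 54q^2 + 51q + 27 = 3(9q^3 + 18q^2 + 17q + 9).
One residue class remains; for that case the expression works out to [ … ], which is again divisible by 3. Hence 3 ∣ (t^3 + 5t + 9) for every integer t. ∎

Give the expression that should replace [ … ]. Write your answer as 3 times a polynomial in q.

Only t ≡ 1 (mod 3) is unaccounted for. Put t = 3q+1:
(3q+1)^3 + 5(3q+1) + 9 expands to 27q^3 + 27q^2 + 24q + 15,
and factoring out 3 leaves 3(9q^3 + 9q^2 + 8q + 5).

3(9q^3 + 9q^2 + 8q + 5)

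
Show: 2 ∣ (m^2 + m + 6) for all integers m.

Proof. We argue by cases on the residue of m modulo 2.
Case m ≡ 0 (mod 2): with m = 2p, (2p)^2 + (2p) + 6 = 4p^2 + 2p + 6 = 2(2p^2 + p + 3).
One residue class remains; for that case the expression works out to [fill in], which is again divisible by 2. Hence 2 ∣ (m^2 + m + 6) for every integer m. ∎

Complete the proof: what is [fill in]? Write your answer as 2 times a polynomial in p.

2(2p^2 + 3p + 4)

Only m ≡ 1 (mod 2) is unaccounted for. Put m = 2p+1:
(2p+1)^2 + (2p+1) + 6 expands to 4p^2 + 6p + 8,
and factoring out 2 leaves 2(2p^2 + 3p + 4).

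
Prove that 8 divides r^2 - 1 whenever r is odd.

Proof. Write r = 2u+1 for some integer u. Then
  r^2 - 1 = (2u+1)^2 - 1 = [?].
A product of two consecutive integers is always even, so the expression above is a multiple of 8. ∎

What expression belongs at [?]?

4u(u + 1)

(2u+1)^2 - 1 = 4u^2 + 4u + 1 - 1 = 4u^2 + 4u = 4u(u+1).
Since u and u+1 are consecutive, u(u+1) is even, and 4·(even) is a multiple of 8.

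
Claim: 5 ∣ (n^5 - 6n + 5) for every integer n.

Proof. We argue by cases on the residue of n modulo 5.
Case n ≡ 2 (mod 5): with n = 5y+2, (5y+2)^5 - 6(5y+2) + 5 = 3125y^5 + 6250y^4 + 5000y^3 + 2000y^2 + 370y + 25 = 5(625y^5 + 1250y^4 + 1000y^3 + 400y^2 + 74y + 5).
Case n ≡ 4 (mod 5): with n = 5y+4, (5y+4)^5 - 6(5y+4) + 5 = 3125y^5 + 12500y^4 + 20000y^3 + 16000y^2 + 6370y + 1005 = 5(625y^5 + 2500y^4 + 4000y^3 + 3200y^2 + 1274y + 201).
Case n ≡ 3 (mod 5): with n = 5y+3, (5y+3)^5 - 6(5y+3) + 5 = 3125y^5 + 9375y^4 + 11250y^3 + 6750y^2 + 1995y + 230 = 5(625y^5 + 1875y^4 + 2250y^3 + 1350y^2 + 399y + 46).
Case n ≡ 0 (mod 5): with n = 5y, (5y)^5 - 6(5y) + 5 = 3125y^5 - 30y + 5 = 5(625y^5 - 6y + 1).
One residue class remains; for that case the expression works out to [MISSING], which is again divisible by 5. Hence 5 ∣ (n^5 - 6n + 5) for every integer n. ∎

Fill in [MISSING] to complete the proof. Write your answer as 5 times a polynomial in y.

5(625y^5 + 625y^4 + 250y^3 + 50y^2 - y)

Only n ≡ 1 (mod 5) is unaccounted for. Put n = 5y+1:
(5y+1)^5 - 6(5y+1) + 5 expands to 3125y^5 + 3125y^4 + 1250y^3 + 250y^2 - 5y,
and factoring out 5 leaves 5(625y^5 + 625y^4 + 250y^3 + 50y^2 - y).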